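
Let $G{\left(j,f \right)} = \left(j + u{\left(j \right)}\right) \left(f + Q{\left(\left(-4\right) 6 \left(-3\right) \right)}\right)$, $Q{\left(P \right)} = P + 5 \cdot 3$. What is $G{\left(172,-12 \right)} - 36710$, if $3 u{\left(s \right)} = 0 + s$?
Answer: $-19510$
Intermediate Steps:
$u{\left(s \right)} = \frac{s}{3}$ ($u{\left(s \right)} = \frac{0 + s}{3} = \frac{s}{3}$)
$Q{\left(P \right)} = 15 + P$ ($Q{\left(P \right)} = P + 15 = 15 + P$)
$G{\left(j,f \right)} = \frac{4 j \left(87 + f\right)}{3}$ ($G{\left(j,f \right)} = \left(j + \frac{j}{3}\right) \left(f + \left(15 + \left(-4\right) 6 \left(-3\right)\right)\right) = \frac{4 j}{3} \left(f + \left(15 - -72\right)\right) = \frac{4 j}{3} \left(f + \left(15 + 72\right)\right) = \frac{4 j}{3} \left(f + 87\right) = \frac{4 j}{3} \left(87 + f\right) = \frac{4 j \left(87 + f\right)}{3}$)
$G{\left(172,-12 \right)} - 36710 = \frac{4}{3} \cdot 172 \left(87 - 12\right) - 36710 = \frac{4}{3} \cdot 172 \cdot 75 - 36710 = 17200 - 36710 = -19510$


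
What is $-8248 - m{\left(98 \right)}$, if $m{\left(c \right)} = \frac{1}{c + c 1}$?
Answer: $- \frac{1616609}{196} \approx -8248.0$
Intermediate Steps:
$m{\left(c \right)} = \frac{1}{2 c}$ ($m{\left(c \right)} = \frac{1}{c + c} = \frac{1}{2 c}$)
$-8248 - m{\left(98 \right)} = -8248 - \frac{1}{2 \cdot 98} = -8248 - \frac{1}{2} \cdot \frac{1}{98} = -8248 - \frac{1}{196} = - \frac{1616609}{196}$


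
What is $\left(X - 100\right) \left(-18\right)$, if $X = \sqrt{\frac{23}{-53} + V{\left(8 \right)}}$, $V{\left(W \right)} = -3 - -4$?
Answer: $1800 - \frac{18 \sqrt{1590}}{53} \approx 1786.5$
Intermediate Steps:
$V{\left(W \right)} = 1$ ($V{\left(W \right)} = -3 + 4 = 1$)
$X = \frac{\sqrt{1590}}{53}$ ($X = \sqrt{\frac{23}{-53} + 1} = \sqrt{23 \left(- \frac{1}{53}\right) + 1} = \sqrt{- \frac{23}{53} + 1} = \sqrt{\frac{30}{53}} = \frac{\sqrt{1590}}{53} \approx 0.75235$)
$\left(X - 100\right) \left(-18\right) = \left(\frac{\sqrt{1590}}{53} - 100\right) \left(-18\right) = \left(-100 + \frac{\sqrt{1590}}{53}\right) \left(-18\right) = 1800 - \frac{18 \sqrt{1590}}{53}$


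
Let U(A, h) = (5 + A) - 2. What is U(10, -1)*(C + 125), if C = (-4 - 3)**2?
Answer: 2262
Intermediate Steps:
U(A, h) = 3 + A
C = 49 (C = (-7)**2 = 49)
U(10, -1)*(C + 125) = (3 + 10)*(49 + 125) = 13*174 = 2262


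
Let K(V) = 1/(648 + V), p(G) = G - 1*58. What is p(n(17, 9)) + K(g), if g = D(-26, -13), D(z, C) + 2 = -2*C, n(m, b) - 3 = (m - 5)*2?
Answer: -20831/672 ≈ -30.999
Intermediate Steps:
n(m, b) = -7 + 2*m (n(m, b) = 3 + (m - 5)*2 = 3 + (-5 + m)*2 = 3 + (-10 + 2*m) = -7 + 2*m)
p(G) = -58 + G (p(G) = G - 58 = -58 + G)
D(z, C) = -2 - 2*C
g = 24 (g = -2 - 2*(-13) = -2 + 26 = 24)
p(n(17, 9)) + K(g) = (-58 + (-7 + 2*17)) + 1/(648 + 24) = (-58 + (-7 + 34)) + 1/672 = (-58 + 27) + 1/672 = -31 + 1/672 = -20831/672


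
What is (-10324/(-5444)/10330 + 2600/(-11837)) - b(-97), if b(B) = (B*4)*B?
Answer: -6263341428427863/166417921810 ≈ -37636.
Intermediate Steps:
b(B) = 4*B² (b(B) = (4*B)*B = 4*B²)
(-10324/(-5444)/10330 + 2600/(-11837)) - b(-97) = (-10324/(-5444)/10330 + 2600/(-11837)) - 4*(-97)² = (-10324*(-1/5444)*(1/10330) + 2600*(-1/11837)) - 4*9409 = ((2581/1361)*(1/10330) - 2600/11837) - 1*37636 = (2581/14059130 - 2600/11837) - 37636 = -36523186703/166417921810 - 37636 = -6263341428427863/166417921810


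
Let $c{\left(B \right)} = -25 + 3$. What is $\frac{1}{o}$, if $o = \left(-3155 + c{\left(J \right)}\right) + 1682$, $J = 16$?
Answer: $- \frac{1}{1495} \approx -0.0006689$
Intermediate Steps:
$c{\left(B \right)} = -22$
$o = -1495$ ($o = \left(-3155 - 22\right) + 1682 = -3177 + 1682 = -1495$)
$\frac{1}{o} = \frac{1}{-1495} = - \frac{1}{1495}$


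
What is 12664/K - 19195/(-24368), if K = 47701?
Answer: 1224217047/1162377968 ≈ 1.0532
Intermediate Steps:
12664/K - 19195/(-24368) = 12664/47701 - 19195/(-24368) = 12664*(1/47701) - 19195*(-1/24368) = 12664/47701 + 19195/24368 = 1224217047/1162377968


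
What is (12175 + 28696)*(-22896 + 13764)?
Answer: -373233972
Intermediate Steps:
(12175 + 28696)*(-22896 + 13764) = 40871*(-9132) = -373233972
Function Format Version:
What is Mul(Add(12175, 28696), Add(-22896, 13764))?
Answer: -373233972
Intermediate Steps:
Mul(Add(12175, 28696), Add(-22896, 13764)) = Mul(40871, -9132) = -373233972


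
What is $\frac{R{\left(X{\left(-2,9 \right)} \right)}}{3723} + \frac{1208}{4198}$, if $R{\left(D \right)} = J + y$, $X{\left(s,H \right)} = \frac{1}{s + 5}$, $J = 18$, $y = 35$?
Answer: $\frac{2359939}{7814577} \approx 0.30199$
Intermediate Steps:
$X{\left(s,H \right)} = \frac{1}{5 + s}$
$R{\left(D \right)} = 53$ ($R{\left(D \right)} = 18 + 35 = 53$)
$\frac{R{\left(X{\left(-2,9 \right)} \right)}}{3723} + \frac{1208}{4198} = \frac{53}{3723} + \frac{1208}{4198} = 53 \cdot \frac{1}{3723} + 1208 \cdot \frac{1}{4198} = \frac{53}{3723} + \frac{604}{2099} = \frac{2359939}{7814577}$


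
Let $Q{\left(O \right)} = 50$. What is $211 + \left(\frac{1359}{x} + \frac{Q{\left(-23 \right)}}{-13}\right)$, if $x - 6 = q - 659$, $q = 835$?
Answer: $\frac{39061}{182} \approx 214.62$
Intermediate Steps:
$x = 182$ ($x = 6 + \left(835 - 659\right) = 6 + 176 = 182$)
$211 + \left(\frac{1359}{x} + \frac{Q{\left(-23 \right)}}{-13}\right) = 211 + \left(\frac{1359}{182} + \frac{50}{-13}\right) = 211 + \left(1359 \cdot \frac{1}{182} + 50 \left(- \frac{1}{13}\right)\right) = 211 + \left(\frac{1359}{182} - \frac{50}{13}\right) = 211 + \frac{659}{182} = \frac{39061}{182}$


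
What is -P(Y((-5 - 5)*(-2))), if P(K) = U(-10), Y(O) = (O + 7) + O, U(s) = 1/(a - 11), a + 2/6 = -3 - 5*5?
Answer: 3/118 ≈ 0.025424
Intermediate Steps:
a = -85/3 (a = -⅓ + (-3 - 5*5) = -⅓ + (-3 - 25) = -⅓ - 28 = -85/3 ≈ -28.333)
U(s) = -3/118 (U(s) = 1/(-85/3 - 11) = 1/(-118/3) = -3/118)
Y(O) = 7 + 2*O (Y(O) = (7 + O) + O = 7 + 2*O)
P(K) = -3/118
-P(Y((-5 - 5)*(-2))) = -1*(-3/118) = 3/118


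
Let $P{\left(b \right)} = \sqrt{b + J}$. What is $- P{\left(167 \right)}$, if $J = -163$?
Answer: $-2$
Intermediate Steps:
$P{\left(b \right)} = \sqrt{-163 + b}$ ($P{\left(b \right)} = \sqrt{b - 163} = \sqrt{-163 + b}$)
$- P{\left(167 \right)} = - \sqrt{-163 + 167} = - \sqrt{4} = \left(-1\right) 2 = -2$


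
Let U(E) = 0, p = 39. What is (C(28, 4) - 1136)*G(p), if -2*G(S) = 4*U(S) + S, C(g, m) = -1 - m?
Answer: 44499/2 ≈ 22250.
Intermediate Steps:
G(S) = -S/2 (G(S) = -(4*0 + S)/2 = -(0 + S)/2 = -S/2)
(C(28, 4) - 1136)*G(p) = ((-1 - 1*4) - 1136)*(-½*39) = ((-1 - 4) - 1136)*(-39/2) = (-5 - 1136)*(-39/2) = -1141*(-39/2) = 44499/2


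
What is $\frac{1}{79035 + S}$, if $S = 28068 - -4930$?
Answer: $\frac{1}{112033} \approx 8.9259 \cdot 10^{-6}$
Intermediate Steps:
$S = 32998$ ($S = 28068 + 4930 = 32998$)
$\frac{1}{79035 + S} = \frac{1}{79035 + 32998} = \frac{1}{112033}$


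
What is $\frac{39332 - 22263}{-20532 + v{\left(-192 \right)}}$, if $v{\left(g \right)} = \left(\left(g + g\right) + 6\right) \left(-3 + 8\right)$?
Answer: $- \frac{169}{222} \approx -0.76126$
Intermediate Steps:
$v{\left(g \right)} = 30 + 10 g$ ($v{\left(g \right)} = \left(2 g + 6\right) 5 = \left(6 + 2 g\right) 5 = 30 + 10 g$)
$\frac{39332 - 22263}{-20532 + v{\left(-192 \right)}} = \frac{39332 - 22263}{-20532 + \left(30 + 10 \left(-192\right)\right)} = \frac{17069}{-20532 + \left(30 - 1920\right)} = \frac{17069}{-20532 - 1890} = \frac{17069}{-22422} = 17069 \left(- \frac{1}{22422}\right) = - \frac{169}{222}$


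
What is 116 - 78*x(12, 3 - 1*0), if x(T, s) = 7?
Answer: -430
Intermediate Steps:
116 - 78*x(12, 3 - 1*0) = 116 - 78*7 = 116 - 546 = -430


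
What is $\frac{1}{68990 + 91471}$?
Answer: $\frac{1}{160461} \approx 6.232 \cdot 10^{-6}$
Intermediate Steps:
$\frac{1}{68990 + 91471} = \frac{1}{160461}$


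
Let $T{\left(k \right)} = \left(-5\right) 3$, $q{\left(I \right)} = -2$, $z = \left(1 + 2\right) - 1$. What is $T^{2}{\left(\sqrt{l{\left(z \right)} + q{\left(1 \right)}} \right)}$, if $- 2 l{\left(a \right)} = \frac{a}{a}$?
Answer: $225$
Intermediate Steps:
$z = 2$ ($z = 3 - 1 = 2$)
$l{\left(a \right)} = - \frac{1}{2}$ ($l{\left(a \right)} = - \frac{a \frac{1}{a}}{2} = \left(- \frac{1}{2}\right) 1 = - \frac{1}{2}$)
$T{\left(k \right)} = -15$
$T^{2}{\left(\sqrt{l{\left(z \right)} + q{\left(1 \right)}} \right)} = \left(-15\right)^{2} = 225$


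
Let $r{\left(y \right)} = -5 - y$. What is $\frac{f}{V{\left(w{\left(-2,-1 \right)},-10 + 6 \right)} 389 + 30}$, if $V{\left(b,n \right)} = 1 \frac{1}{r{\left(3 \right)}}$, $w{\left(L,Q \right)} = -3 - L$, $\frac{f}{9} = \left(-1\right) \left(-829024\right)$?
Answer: $- \frac{59689728}{149} \approx -4.006 \cdot 10^{5}$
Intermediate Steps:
$f = 7461216$ ($f = 9 \left(\left(-1\right) \left(-829024\right)\right) = 9 \cdot 829024 = 7461216$)
$V{\left(b,n \right)} = - \frac{1}{8}$ ($V{\left(b,n \right)} = 1 \frac{1}{-5 - 3} = 1 \frac{1}{-8} = 1 \left(- \frac{1}{8}\right) = - \frac{1}{8}$)
$\frac{f}{V{\left(w{\left(-2,-1 \right)},-10 + 6 \right)} 389 + 30} = \frac{7461216}{\left(- \frac{1}{8}\right) 389 + 30} = \frac{7461216}{- \frac{389}{8} + 30} = \frac{7461216}{- \frac{149}{8}} = 7461216 \left(- \frac{8}{149}\right) = - \frac{59689728}{149}$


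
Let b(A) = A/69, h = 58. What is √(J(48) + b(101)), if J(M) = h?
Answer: √283107/69 ≈ 7.7113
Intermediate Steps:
b(A) = A/69 (b(A) = A*(1/69) = A/69)
J(M) = 58
√(J(48) + b(101)) = √(58 + (1/69)*101) = √(58 + 101/69) = √(4103/69) = √283107/69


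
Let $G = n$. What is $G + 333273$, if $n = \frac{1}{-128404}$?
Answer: $\frac{42793586291}{128404} \approx 3.3327 \cdot 10^{5}$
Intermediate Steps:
$n = - \frac{1}{128404} \approx -7.7879 \cdot 10^{-6}$
$G = - \frac{1}{128404} \approx -7.7879 \cdot 10^{-6}$
$G + 333273 = - \frac{1}{128404} + 333273 = \frac{42793586291}{128404}$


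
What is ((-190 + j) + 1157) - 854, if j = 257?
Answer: 370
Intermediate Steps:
((-190 + j) + 1157) - 854 = ((-190 + 257) + 1157) - 854 = (67 + 1157) - 854 = 1224 - 854 = 370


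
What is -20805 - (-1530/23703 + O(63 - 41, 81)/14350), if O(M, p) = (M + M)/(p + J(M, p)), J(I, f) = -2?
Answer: -93174577474697/4478484325 ≈ -20805.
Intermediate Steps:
O(M, p) = 2*M/(-2 + p) (O(M, p) = (M + M)/(p - 2) = (2*M)/(-2 + p) = 2*M/(-2 + p))
-20805 - (-1530/23703 + O(63 - 41, 81)/14350) = -20805 - (-1530/23703 + (2*(63 - 41)/(-2 + 81))/14350) = -20805 - (-1530*1/23703 + (2*22/79)*(1/14350)) = -20805 - (-510/7901 + (2*22*(1/79))*(1/14350)) = -20805 - (-510/7901 + (44/79)*(1/14350)) = -20805 - (-510/7901 + 22/566825) = -20805 - 1*(-288906928/4478484325) = -20805 + 288906928/4478484325 = -93174577474697/4478484325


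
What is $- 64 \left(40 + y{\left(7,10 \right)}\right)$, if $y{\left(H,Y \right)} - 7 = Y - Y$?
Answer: $-3008$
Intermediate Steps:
$y{\left(H,Y \right)} = 7$ ($y{\left(H,Y \right)} = 7 + \left(Y - Y\right) = 7 + 0 = 7$)
$- 64 \left(40 + y{\left(7,10 \right)}\right) = - 64 \left(40 + 7\right) = \left(-64\right) 47 = -3008$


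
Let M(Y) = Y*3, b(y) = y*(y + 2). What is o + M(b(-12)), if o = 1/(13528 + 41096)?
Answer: 19664641/54624 ≈ 360.00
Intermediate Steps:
b(y) = y*(2 + y)
M(Y) = 3*Y
o = 1/54624 ≈ 1.8307e-5
o + M(b(-12)) = 1/54624 + 3*(-12*(2 - 12)) = 1/54624 + 3*(-12*(-10)) = 1/54624 + 3*120 = 1/54624 + 360 = 19664641/54624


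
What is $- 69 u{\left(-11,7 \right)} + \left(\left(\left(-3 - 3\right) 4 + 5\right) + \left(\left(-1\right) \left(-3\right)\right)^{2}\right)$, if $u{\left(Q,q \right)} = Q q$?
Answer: $5303$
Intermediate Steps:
$- 69 u{\left(-11,7 \right)} + \left(\left(\left(-3 - 3\right) 4 + 5\right) + \left(\left(-1\right) \left(-3\right)\right)^{2}\right) = - 69 \left(\left(-11\right) 7\right) + \left(\left(\left(-3 - 3\right) 4 + 5\right) + \left(\left(-1\right) \left(-3\right)\right)^{2}\right) = \left(-69\right) \left(-77\right) + \left(\left(\left(-6\right) 4 + 5\right) + 3^{2}\right) = 5313 + \left(\left(-24 + 5\right) + 9\right) = 5313 + \left(-19 + 9\right) = 5313 - 10 = 5303$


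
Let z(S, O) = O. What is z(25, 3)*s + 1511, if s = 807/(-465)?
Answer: 233398/155 ≈ 1505.8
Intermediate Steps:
s = -269/155 (s = 807*(-1/465) = -269/155 ≈ -1.7355)
z(25, 3)*s + 1511 = 3*(-269/155) + 1511 = -807/155 + 1511 = 233398/155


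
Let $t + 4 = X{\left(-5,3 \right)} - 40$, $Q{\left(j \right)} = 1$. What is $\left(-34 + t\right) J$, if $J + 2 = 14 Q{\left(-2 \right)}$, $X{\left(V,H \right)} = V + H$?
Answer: $-960$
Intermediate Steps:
$X{\left(V,H \right)} = H + V$
$t = -46$ ($t = -4 + \left(\left(3 - 5\right) - 40\right) = -4 - 42 = -46$)
$J = 12$ ($J = -2 + 14 \cdot 1 = -2 + 14 = 12$)
$\left(-34 + t\right) J = \left(-34 - 46\right) 12 = \left(-80\right) 12 = -960$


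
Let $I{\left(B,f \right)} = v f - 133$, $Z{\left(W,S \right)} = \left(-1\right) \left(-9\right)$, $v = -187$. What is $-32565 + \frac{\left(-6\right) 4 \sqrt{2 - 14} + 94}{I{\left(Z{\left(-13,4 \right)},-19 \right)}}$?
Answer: $- \frac{55686103}{1710} - \frac{4 i \sqrt{3}}{285} \approx -32565.0 - 0.024309 i$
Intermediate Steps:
$Z{\left(W,S \right)} = 9$
$I{\left(B,f \right)} = -133 - 187 f$ ($I{\left(B,f \right)} = - 187 f - 133 = -133 - 187 f$)
$-32565 + \frac{\left(-6\right) 4 \sqrt{2 - 14} + 94}{I{\left(Z{\left(-13,4 \right)},-19 \right)}} = -32565 + \frac{\left(-6\right) 4 \sqrt{2 - 14} + 94}{-133 - -3553} = -32565 + \frac{- 24 \sqrt{-12} + 94}{-133 + 3553} = -32565 + \frac{- 24 \cdot 2 i \sqrt{3} + 94}{3420} = -32565 + \left(- 48 i \sqrt{3} + 94\right) \frac{1}{3420} = -32565 + \left(94 - 48 i \sqrt{3}\right) \frac{1}{3420} = -32565 + \left(\frac{47}{1710} - \frac{4 i \sqrt{3}}{285}\right) = - \frac{55686103}{1710} - \frac{4 i \sqrt{3}}{285}$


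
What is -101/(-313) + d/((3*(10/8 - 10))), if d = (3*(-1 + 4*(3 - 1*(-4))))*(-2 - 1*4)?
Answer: 206359/10955 ≈ 18.837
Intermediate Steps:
d = -486 (d = (3*(-1 + 4*(3 + 4)))*(-2 - 4) = (3*(-1 + 4*7))*(-6) = (3*(-1 + 28))*(-6) = (3*27)*(-6) = 81*(-6) = -486)
-101/(-313) + d/((3*(10/8 - 10))) = -101/(-313) - 486*1/(3*(10/8 - 10)) = -101*(-1/313) - 486*1/(3*(10*(⅛) - 10)) = 101/313 - 486*1/(3*(5/4 - 10)) = 101/313 - 486/(3*(-35/4)) = 101/313 - 486/(-105/4) = 101/313 - 486*(-4/105) = 101/313 + 648/35 = 206359/10955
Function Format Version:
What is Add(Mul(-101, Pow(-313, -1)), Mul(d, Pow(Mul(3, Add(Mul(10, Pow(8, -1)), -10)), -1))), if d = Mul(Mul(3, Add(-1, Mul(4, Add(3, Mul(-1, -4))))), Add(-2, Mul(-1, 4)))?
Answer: Rational(206359, 10955) ≈ 18.837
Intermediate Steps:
d = -486 (d = Mul(Mul(3, Add(-1, Mul(4, Add(3, 4)))), Add(-2, -4)) = Mul(Mul(3, Add(-1, Mul(4, 7))), -6) = Mul(Mul(3, Add(-1, 28)), -6) = Mul(Mul(3, 27), -6) = Mul(81, -6) = -486)
Add(Mul(-101, Pow(-313, -1)), Mul(d, Pow(Mul(3, Add(Mul(10, Pow(8, -1)), -10)), -1))) = Add(Mul(-101, Pow(-313, -1)), Mul(-486, Pow(Mul(3, Add(Mul(10, Pow(8, -1)), -10)), -1))) = Add(Mul(-101, Rational(-1, 313)), Mul(-486, Pow(Mul(3, Add(Mul(10, Rational(1, 8)), -10)), -1))) = Add(Rational(101, 313), Mul(-486, Pow(Mul(3, Add(Rational(5, 4), -10)), -1))) = Add(Rational(101, 313), Mul(-486, Pow(Mul(3, Rational(-35, 4)), -1))) = Add(Rational(101, 313), Mul(-486, Pow(Rational(-105, 4), -1))) = Add(Rational(101, 313), Mul(-486, Rational(-4, 105))) = Add(Rational(101, 313), Rational(648, 35)) = Rational(206359, 10955)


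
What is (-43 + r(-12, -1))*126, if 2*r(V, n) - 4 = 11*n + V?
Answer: -6615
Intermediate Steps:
r(V, n) = 2 + V/2 + 11*n/2 (r(V, n) = 2 + (11*n + V)/2 = 2 + (V + 11*n)/2 = 2 + (V/2 + 11*n/2) = 2 + V/2 + 11*n/2)
(-43 + r(-12, -1))*126 = (-43 + (2 + (½)*(-12) + (11/2)*(-1)))*126 = (-43 + (2 - 6 - 11/2))*126 = (-43 - 19/2)*126 = -105/2*126 = -6615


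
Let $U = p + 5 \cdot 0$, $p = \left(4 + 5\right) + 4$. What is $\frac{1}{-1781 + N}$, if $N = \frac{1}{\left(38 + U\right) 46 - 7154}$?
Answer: $- \frac{4808}{8563049} \approx -0.00056148$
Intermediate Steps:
$p = 13$ ($p = 9 + 4 = 13$)
$U = 13$ ($U = 13 + 5 \cdot 0 = 13 + 0 = 13$)
$N = - \frac{1}{4808}$ ($N = \frac{1}{\left(38 + 13\right) 46 - 7154} = \frac{1}{51 \cdot 46 - 7154} = \frac{1}{2346 - 7154} = \frac{1}{-4808} = - \frac{1}{4808} \approx -0.00020799$)
$\frac{1}{-1781 + N} = \frac{1}{-1781 - \frac{1}{4808}} = \frac{1}{- \frac{8563049}{4808}} = - \frac{4808}{8563049}$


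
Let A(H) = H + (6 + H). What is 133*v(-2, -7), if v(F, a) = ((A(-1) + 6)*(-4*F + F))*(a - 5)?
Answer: -95760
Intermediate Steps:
A(H) = 6 + 2*H
v(F, a) = -30*F*(-5 + a) (v(F, a) = (((6 + 2*(-1)) + 6)*(-4*F + F))*(a - 5) = (((6 - 2) + 6)*(-3*F))*(-5 + a) = ((4 + 6)*(-3*F))*(-5 + a) = (10*(-3*F))*(-5 + a) = (-30*F)*(-5 + a) = -30*F*(-5 + a))
133*v(-2, -7) = 133*(30*(-2)*(5 - 1*(-7))) = 133*(30*(-2)*(5 + 7)) = 133*(30*(-2)*12) = 133*(-720) = -95760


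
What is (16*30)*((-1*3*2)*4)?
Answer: -11520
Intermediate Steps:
(16*30)*((-1*3*2)*4) = 480*(-3*2*4) = 480*(-6*4) = 480*(-24) = -11520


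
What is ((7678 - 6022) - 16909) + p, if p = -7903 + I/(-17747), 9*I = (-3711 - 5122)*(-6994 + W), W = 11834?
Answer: -3655794068/159723 ≈ -22888.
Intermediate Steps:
I = -42751720/9 (I = ((-3711 - 5122)*(-6994 + 11834))/9 = (-8833*4840)/9 = (1/9)*(-42751720) = -42751720/9 ≈ -4.7502e+6)
p = -1219539149/159723 (p = -7903 - 42751720/9/(-17747) = -7903 - 42751720/9*(-1/17747) = -7903 + 42751720/159723 = -1219539149/159723 ≈ -7635.3)
((7678 - 6022) - 16909) + p = ((7678 - 6022) - 16909) - 1219539149/159723 = (1656 - 16909) - 1219539149/159723 = -15253 - 1219539149/159723 = -3655794068/159723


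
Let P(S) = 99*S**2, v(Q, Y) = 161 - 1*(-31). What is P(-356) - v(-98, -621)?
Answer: 12546672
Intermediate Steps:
v(Q, Y) = 192 (v(Q, Y) = 161 + 31 = 192)
P(-356) - v(-98, -621) = 99*(-356)**2 - 1*192 = 99*126736 - 192 = 12546864 - 192 = 12546672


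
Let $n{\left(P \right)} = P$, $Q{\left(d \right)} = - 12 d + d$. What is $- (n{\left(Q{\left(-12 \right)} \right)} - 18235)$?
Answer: $18103$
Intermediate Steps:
$Q{\left(d \right)} = - 11 d$
$- (n{\left(Q{\left(-12 \right)} \right)} - 18235) = - (\left(-11\right) \left(-12\right) - 18235) = - (132 - 18235) = \left(-1\right) \left(-18103\right) = 18103$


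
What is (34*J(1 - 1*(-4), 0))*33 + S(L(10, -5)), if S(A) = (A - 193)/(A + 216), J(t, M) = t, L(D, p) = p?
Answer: 1183512/211 ≈ 5609.1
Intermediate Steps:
S(A) = (-193 + A)/(216 + A)
(34*J(1 - 1*(-4), 0))*33 + S(L(10, -5)) = (34*(1 - 1*(-4)))*33 + (-193 - 5)/(216 - 5) = (34*(1 + 4))*33 - 198/211 = (34*5)*33 + (1/211)*(-198) = 170*33 - 198/211 = 5610 - 198/211 = 1183512/211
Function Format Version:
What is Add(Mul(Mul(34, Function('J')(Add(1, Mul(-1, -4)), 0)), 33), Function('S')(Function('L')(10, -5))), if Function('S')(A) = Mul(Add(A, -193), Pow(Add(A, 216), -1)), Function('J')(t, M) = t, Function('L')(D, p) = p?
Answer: Rational(1183512, 211) ≈ 5609.1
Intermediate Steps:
Function('S')(A) = Mul(Pow(Add(216, A), -1), Add(-193, A)) (Function('S')(A) = Mul(Add(-193, A), Pow(Add(216, A), -1)) = Mul(Pow(Add(216, A), -1), Add(-193, A)))
Add(Mul(Mul(34, Function('J')(Add(1, Mul(-1, -4)), 0)), 33), Function('S')(Function('L')(10, -5))) = Add(Mul(Mul(34, Add(1, Mul(-1, -4))), 33), Mul(Pow(Add(216, -5), -1), Add(-193, -5))) = Add(Mul(Mul(34, Add(1, 4)), 33), Mul(Pow(211, -1), -198)) = Add(Mul(Mul(34, 5), 33), Mul(Rational(1, 211), -198)) = Add(Mul(170, 33), Rational(-198, 211)) = Add(5610, Rational(-198, 211)) = Rational(1183512, 211)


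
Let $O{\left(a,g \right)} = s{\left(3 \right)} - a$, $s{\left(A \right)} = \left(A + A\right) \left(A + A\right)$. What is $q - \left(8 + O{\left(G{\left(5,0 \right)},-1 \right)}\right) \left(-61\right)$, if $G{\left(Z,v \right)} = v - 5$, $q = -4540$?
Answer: $-1551$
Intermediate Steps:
$G{\left(Z,v \right)} = -5 + v$
$s{\left(A \right)} = 4 A^{2}$ ($s{\left(A \right)} = 2 A 2 A = 4 A^{2}$)
$O{\left(a,g \right)} = 36 - a$ ($O{\left(a,g \right)} = 4 \cdot 3^{2} - a = 4 \cdot 9 - a = 36 - a$)
$q - \left(8 + O{\left(G{\left(5,0 \right)},-1 \right)}\right) \left(-61\right) = -4540 - \left(8 + \left(36 - \left(-5 + 0\right)\right)\right) \left(-61\right) = -4540 - \left(8 + \left(36 - -5\right)\right) \left(-61\right) = -4540 - \left(8 + \left(36 + 5\right)\right) \left(-61\right) = -4540 - \left(8 + 41\right) \left(-61\right) = -4540 - 49 \left(-61\right) = -4540 - -2989 = -4540 + 2989 = -1551$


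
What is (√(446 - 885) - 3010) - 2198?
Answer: -5208 + I*√439 ≈ -5208.0 + 20.952*I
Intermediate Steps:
(√(446 - 885) - 3010) - 2198 = (√(-439) - 3010) - 2198 = (I*√439 - 3010) - 2198 = (-3010 + I*√439) - 2198 = -5208 + I*√439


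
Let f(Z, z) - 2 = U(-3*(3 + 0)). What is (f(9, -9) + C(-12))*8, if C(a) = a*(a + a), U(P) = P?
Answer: 2248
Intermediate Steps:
C(a) = 2*a**2 (C(a) = a*(2*a) = 2*a**2)
f(Z, z) = -7 (f(Z, z) = 2 - 3*(3 + 0) = 2 - 3*3 = 2 - 9 = -7)
(f(9, -9) + C(-12))*8 = (-7 + 2*(-12)**2)*8 = (-7 + 2*144)*8 = (-7 + 288)*8 = 281*8 = 2248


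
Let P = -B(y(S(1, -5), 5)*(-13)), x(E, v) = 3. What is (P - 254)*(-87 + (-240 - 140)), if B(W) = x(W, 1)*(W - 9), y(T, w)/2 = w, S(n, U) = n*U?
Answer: -76121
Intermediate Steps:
S(n, U) = U*n
y(T, w) = 2*w
B(W) = -27 + 3*W (B(W) = 3*(W - 9) = 3*(-9 + W) = -27 + 3*W)
P = 417 (P = -(-27 + 3*((2*5)*(-13))) = -(-27 + 3*(10*(-13))) = -(-27 + 3*(-130)) = -(-27 - 390) = -1*(-417) = 417)
(P - 254)*(-87 + (-240 - 140)) = (417 - 254)*(-87 + (-240 - 140)) = 163*(-87 - 380) = 163*(-467) = -76121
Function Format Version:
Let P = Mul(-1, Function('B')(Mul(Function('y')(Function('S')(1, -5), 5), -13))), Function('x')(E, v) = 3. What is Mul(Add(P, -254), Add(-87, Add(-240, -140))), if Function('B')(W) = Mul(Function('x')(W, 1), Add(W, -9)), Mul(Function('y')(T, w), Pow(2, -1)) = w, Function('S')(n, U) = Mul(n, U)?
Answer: -76121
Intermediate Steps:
Function('S')(n, U) = Mul(U, n)
Function('y')(T, w) = Mul(2, w)
Function('B')(W) = Add(-27, Mul(3, W)) (Function('B')(W) = Mul(3, Add(W, -9)) = Mul(3, Add(-9, W)) = Add(-27, Mul(3, W)))
P = 417 (P = Mul(-1, Add(-27, Mul(3, Mul(Mul(2, 5), -13)))) = Mul(-1, Add(-27, Mul(3, Mul(10, -13)))) = Mul(-1, Add(-27, Mul(3, -130))) = Mul(-1, Add(-27, -390)) = Mul(-1, -417) = 417)
Mul(Add(P, -254), Add(-87, Add(-240, -140))) = Mul(Add(417, -254), Add(-87, Add(-240, -140))) = Mul(163, Add(-87, -380)) = Mul(163, -467) = -76121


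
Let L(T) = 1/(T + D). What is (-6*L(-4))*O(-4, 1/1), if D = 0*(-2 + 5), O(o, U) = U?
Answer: 3/2 ≈ 1.5000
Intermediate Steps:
D = 0 (D = 0*3 = 0)
L(T) = 1/T (L(T) = 1/(T + 0) = 1/T)
(-6*L(-4))*O(-4, 1/1) = (-6/(-4))*(1/1) = (-6*(-¼))*(1*1) = (3/2)*1 = 3/2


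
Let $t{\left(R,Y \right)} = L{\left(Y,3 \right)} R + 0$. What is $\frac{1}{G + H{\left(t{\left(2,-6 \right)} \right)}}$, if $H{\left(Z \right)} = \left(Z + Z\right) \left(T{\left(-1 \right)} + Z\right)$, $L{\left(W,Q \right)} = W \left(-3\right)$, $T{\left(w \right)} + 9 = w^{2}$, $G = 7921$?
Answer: $\frac{1}{9937} \approx 0.00010063$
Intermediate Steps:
$T{\left(w \right)} = -9 + w^{2}$
$L{\left(W,Q \right)} = - 3 W$
$t{\left(R,Y \right)} = - 3 R Y$ ($t{\left(R,Y \right)} = - 3 Y R + 0 = - 3 R Y + 0 = - 3 R Y$)
$H{\left(Z \right)} = 2 Z \left(-8 + Z\right)$ ($H{\left(Z \right)} = \left(Z + Z\right) \left(\left(-9 + \left(-1\right)^{2}\right) + Z\right) = 2 Z \left(\left(-9 + 1\right) + Z\right) = 2 Z \left(-8 + Z\right)$)
$\frac{1}{G + H{\left(t{\left(2,-6 \right)} \right)}} = \frac{1}{7921 + 2 \left(\left(-3\right) 2 \left(-6\right)\right) \left(-8 - 6 \left(-6\right)\right)} = \frac{1}{7921 + 2 \cdot 36 \left(-8 + 36\right)} = \frac{1}{7921 + 2 \cdot 36 \cdot 28} = \frac{1}{7921 + 2016} = \frac{1}{9937}$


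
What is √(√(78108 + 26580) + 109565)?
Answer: √(109565 + 12*√727) ≈ 331.49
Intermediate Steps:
√(√(78108 + 26580) + 109565) = √(√104688 + 109565) = √(12*√727 + 109565) = √(109565 + 12*√727)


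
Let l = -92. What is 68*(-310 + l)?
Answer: -27336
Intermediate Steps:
68*(-310 + l) = 68*(-310 - 92) = 68*(-402) = -27336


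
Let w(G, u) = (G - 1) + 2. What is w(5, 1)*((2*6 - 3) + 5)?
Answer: 84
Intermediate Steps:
w(G, u) = 1 + G (w(G, u) = (-1 + G) + 2 = 1 + G)
w(5, 1)*((2*6 - 3) + 5) = (1 + 5)*((2*6 - 3) + 5) = 6*((12 - 3) + 5) = 6*(9 + 5) = 6*14 = 84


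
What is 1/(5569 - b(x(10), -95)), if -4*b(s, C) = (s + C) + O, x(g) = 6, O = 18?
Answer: 4/22205 ≈ 0.00018014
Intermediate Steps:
b(s, C) = -9/2 - C/4 - s/4 (b(s, C) = -((s + C) + 18)/4 = -((C + s) + 18)/4 = -(18 + C + s)/4 = -9/2 - C/4 - s/4)
1/(5569 - b(x(10), -95)) = 1/(5569 - (-9/2 - ¼*(-95) - ¼*6)) = 1/(5569 - (-9/2 + 95/4 - 3/2)) = 1/(5569 - 1*71/4) = 1/(5569 - 71/4) = 1/(22205/4) = 4/22205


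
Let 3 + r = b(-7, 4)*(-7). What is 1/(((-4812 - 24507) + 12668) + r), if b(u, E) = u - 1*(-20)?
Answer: -1/16745 ≈ -5.9719e-5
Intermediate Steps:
b(u, E) = 20 + u (b(u, E) = u + 20 = 20 + u)
r = -94 (r = -3 + (20 - 7)*(-7) = -3 + 13*(-7) = -3 - 91 = -94)
1/(((-4812 - 24507) + 12668) + r) = 1/(((-4812 - 24507) + 12668) - 94) = 1/((-29319 + 12668) - 94) = 1/(-16651 - 94) = 1/(-16745) = -1/16745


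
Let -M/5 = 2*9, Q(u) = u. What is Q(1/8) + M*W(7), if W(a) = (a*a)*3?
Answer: -105839/8 ≈ -13230.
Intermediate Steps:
W(a) = 3*a**2 (W(a) = a**2*3 = 3*a**2)
M = -90 (M = -10*9 = -5*18 = -90)
Q(1/8) + M*W(7) = 1/8 - 270*7**2 = 1/8 - 270*49 = 1/8 - 90*147 = 1/8 - 13230 = -105839/8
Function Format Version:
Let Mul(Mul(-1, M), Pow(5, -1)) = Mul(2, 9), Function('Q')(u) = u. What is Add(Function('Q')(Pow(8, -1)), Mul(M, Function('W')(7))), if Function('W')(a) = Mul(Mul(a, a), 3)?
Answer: Rational(-105839, 8) ≈ -13230.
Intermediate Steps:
Function('W')(a) = Mul(3, Pow(a, 2)) (Function('W')(a) = Mul(Pow(a, 2), 3) = Mul(3, Pow(a, 2)))
M = -90 (M = Mul(-5, Mul(2, 9)) = Mul(-5, 18) = -90)
Add(Function('Q')(Pow(8, -1)), Mul(M, Function('W')(7))) = Add(Pow(8, -1), Mul(-90, Mul(3, Pow(7, 2)))) = Add(Rational(1, 8), Mul(-90, Mul(3, 49))) = Add(Rational(1, 8), Mul(-90, 147)) = Add(Rational(1, 8), -13230) = Rational(-105839, 8)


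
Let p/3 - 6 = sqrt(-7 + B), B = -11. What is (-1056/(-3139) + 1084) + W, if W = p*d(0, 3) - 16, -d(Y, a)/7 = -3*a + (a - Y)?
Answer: 5726592/3139 + 378*I*sqrt(2) ≈ 1824.3 + 534.57*I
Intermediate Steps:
p = 18 + 9*I*sqrt(2) (p = 18 + 3*sqrt(-7 - 11) = 18 + 3*sqrt(-18) = 18 + 3*(3*I*sqrt(2)) = 18 + 9*I*sqrt(2) ≈ 18.0 + 12.728*I)
d(Y, a) = 7*Y + 14*a (d(Y, a) = -7*(-3*a + (a - Y)) = -7*(-Y - 2*a) = 7*Y + 14*a)
W = 740 + 378*I*sqrt(2) (W = (18 + 9*I*sqrt(2))*(7*0 + 14*3) - 16 = (18 + 9*I*sqrt(2))*(0 + 42) - 16 = (18 + 9*I*sqrt(2))*42 - 16 = (756 + 378*I*sqrt(2)) - 16 = 740 + 378*I*sqrt(2) ≈ 740.0 + 534.57*I)
(-1056/(-3139) + 1084) + W = (-1056/(-3139) + 1084) + (740 + 378*I*sqrt(2)) = (-1056*(-1/3139) + 1084) + (740 + 378*I*sqrt(2)) = (1056/3139 + 1084) + (740 + 378*I*sqrt(2)) = 3403732/3139 + (740 + 378*I*sqrt(2)) = 5726592/3139 + 378*I*sqrt(2)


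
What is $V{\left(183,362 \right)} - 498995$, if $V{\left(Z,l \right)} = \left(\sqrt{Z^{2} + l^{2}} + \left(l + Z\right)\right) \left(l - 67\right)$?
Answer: $-338220 + 295 \sqrt{164533} \approx -2.1856 \cdot 10^{5}$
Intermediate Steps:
$V{\left(Z,l \right)} = \left(-67 + l\right) \left(Z + l + \sqrt{Z^{2} + l^{2}}\right)$ ($V{\left(Z,l \right)} = \left(\sqrt{Z^{2} + l^{2}} + \left(Z + l\right)\right) \left(-67 + l\right) = \left(Z + l + \sqrt{Z^{2} + l^{2}}\right) \left(-67 + l\right) = \left(-67 + l\right) \left(Z + l + \sqrt{Z^{2} + l^{2}}\right)$)
$V{\left(183,362 \right)} - 498995 = \left(362^{2} - 12261 - 24254 - 67 \sqrt{183^{2} + 362^{2}} + 183 \cdot 362 + 362 \sqrt{183^{2} + 362^{2}}\right) - 498995 = \left(131044 - 12261 - 24254 - 67 \sqrt{33489 + 131044} + 66246 + 362 \sqrt{33489 + 131044}\right) - 498995 = \left(131044 - 12261 - 24254 - 67 \sqrt{164533} + 66246 + 362 \sqrt{164533}\right) - 498995 = \left(160775 + 295 \sqrt{164533}\right) - 498995 = -338220 + 295 \sqrt{164533}$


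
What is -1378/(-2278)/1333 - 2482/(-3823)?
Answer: 3771022381/5804411201 ≈ 0.64968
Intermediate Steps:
-1378/(-2278)/1333 - 2482/(-3823) = -1378*(-1/2278)*(1/1333) - 2482*(-1/3823) = (689/1139)*(1/1333) + 2482/3823 = 689/1518287 + 2482/3823 = 3771022381/5804411201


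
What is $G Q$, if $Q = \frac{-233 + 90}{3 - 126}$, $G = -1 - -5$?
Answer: $\frac{572}{123} \approx 4.6504$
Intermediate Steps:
$G = 4$ ($G = -1 + 5 = 4$)
$Q = \frac{143}{123}$ ($Q = - \frac{143}{-123} = \left(-143\right) \left(- \frac{1}{123}\right) = \frac{143}{123} \approx 1.1626$)
$G Q = 4 \cdot \frac{143}{123} = \frac{572}{123}$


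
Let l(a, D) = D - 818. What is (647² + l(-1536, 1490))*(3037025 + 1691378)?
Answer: 1982529538243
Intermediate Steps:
l(a, D) = -818 + D
(647² + l(-1536, 1490))*(3037025 + 1691378) = (647² + (-818 + 1490))*(3037025 + 1691378) = (418609 + 672)*4728403 = 419281*4728403 = 1982529538243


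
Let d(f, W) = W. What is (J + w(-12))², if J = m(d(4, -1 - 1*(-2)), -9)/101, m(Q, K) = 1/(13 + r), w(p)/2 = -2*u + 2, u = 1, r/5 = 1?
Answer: 1/3305124 ≈ 3.0256e-7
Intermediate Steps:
r = 5 (r = 5*1 = 5)
w(p) = 0 (w(p) = 2*(-2*1 + 2) = 2*(-2 + 2) = 2*0 = 0)
m(Q, K) = 1/18 (m(Q, K) = 1/(13 + 5) = 1/18)
J = 1/1818 (J = (1/18)/101 = (1/18)*(1/101) = 1/1818 ≈ 0.00055005)
(J + w(-12))² = (1/1818 + 0)² = (1/1818)² = 1/3305124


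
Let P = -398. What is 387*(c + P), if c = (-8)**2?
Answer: -129258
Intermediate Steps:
c = 64
387*(c + P) = 387*(64 - 398) = 387*(-334) = -129258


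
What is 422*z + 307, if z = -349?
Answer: -146971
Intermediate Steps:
422*z + 307 = 422*(-349) + 307 = -147278 + 307 = -146971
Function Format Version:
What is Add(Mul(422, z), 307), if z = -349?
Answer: -146971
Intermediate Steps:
Add(Mul(422, z), 307) = Add(Mul(422, -349), 307) = Add(-147278, 307) = -146971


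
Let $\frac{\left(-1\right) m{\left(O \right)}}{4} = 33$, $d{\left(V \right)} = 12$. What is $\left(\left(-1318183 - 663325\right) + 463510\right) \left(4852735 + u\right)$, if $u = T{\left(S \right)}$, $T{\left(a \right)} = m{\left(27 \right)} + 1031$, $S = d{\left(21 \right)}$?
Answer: $-7367806704732$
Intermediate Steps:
$S = 12$
$m{\left(O \right)} = -132$ ($m{\left(O \right)} = \left(-4\right) 33 = -132$)
$T{\left(a \right)} = 899$ ($T{\left(a \right)} = -132 + 1031 = 899$)
$u = 899$
$\left(\left(-1318183 - 663325\right) + 463510\right) \left(4852735 + u\right) = \left(\left(-1318183 - 663325\right) + 463510\right) \left(4852735 + 899\right) = \left(-1981508 + 463510\right) 4853634 = \left(-1517998\right) 4853634 = -7367806704732$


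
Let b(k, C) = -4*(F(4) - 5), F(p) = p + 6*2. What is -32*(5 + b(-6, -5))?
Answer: 1248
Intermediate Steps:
F(p) = 12 + p (F(p) = p + 12 = 12 + p)
b(k, C) = -44 (b(k, C) = -4*((12 + 4) - 5) = -4*(16 - 5) = -4*11 = -44)
-32*(5 + b(-6, -5)) = -32*(5 - 44) = -32*(-39) = 1248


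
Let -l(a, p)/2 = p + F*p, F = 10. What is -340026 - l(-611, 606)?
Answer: -326694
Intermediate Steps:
l(a, p) = -22*p (l(a, p) = -2*(p + 10*p) = -22*p)
-340026 - l(-611, 606) = -340026 - (-22)*606 = -340026 - 1*(-13332) = -340026 + 13332 = -326694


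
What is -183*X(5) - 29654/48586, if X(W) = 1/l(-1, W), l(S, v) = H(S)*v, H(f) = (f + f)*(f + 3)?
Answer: 4149079/485860 ≈ 8.5397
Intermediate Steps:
H(f) = 2*f*(3 + f) (H(f) = (2*f)*(3 + f) = 2*f*(3 + f))
l(S, v) = 2*S*v*(3 + S) (l(S, v) = (2*S*(3 + S))*v = 2*S*v*(3 + S))
X(W) = -1/(4*W) (X(W) = 1/(2*(-1)*W*(3 - 1)) = 1/(2*(-1)*W*2) = 1/(-4*W) = -1/(4*W))
-183*X(5) - 29654/48586 = -(-183)/(4*5) - 29654/48586 = -(-183)/(4*5) - 29654*1/48586 = -183*(-1/20) - 14827/24293 = 183/20 - 14827/24293 = 4149079/485860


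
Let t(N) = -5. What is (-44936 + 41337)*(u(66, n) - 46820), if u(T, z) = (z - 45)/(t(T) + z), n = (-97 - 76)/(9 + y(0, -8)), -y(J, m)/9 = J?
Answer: 18366024509/109 ≈ 1.6850e+8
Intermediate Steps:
y(J, m) = -9*J
n = -173/9 (n = (-97 - 76)/(9 - 9*0) = -173/(9 + 0) = -173/9 ≈ -19.222)
u(T, z) = (-45 + z)/(-5 + z) (u(T, z) = (z - 45)/(-5 + z) = (-45 + z)/(-5 + z))
(-44936 + 41337)*(u(66, n) - 46820) = (-44936 + 41337)*((-45 - 173/9)/(-5 - 173/9) - 46820) = -3599*(-578/9/(-218/9) - 46820) = -3599*(-9/218*(-578/9) - 46820) = -3599*(289/109 - 46820) = -3599*(-5103091/109) = 18366024509/109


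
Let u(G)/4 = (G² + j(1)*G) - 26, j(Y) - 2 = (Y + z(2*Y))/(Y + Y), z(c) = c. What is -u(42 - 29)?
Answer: -754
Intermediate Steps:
j(Y) = 7/2 (j(Y) = 2 + (Y + 2*Y)/(Y + Y) = 2 + (3*Y)/((2*Y)) = 2 + (3*Y)*(1/(2*Y)) = 2 + 3/2 = 7/2)
u(G) = -104 + 4*G² + 14*G (u(G) = 4*((G² + 7*G/2) - 26) = 4*(-26 + G² + 7*G/2) = -104 + 4*G² + 14*G)
-u(42 - 29) = -(-104 + 4*(42 - 29)² + 14*(42 - 29)) = -(-104 + 4*13² + 14*13) = -(-104 + 4*169 + 182) = -(-104 + 676 + 182) = -1*754 = -754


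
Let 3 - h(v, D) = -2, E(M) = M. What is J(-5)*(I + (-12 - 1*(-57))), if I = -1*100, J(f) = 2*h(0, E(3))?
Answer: -550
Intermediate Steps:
h(v, D) = 5 (h(v, D) = 3 - 1*(-2) = 3 + 2 = 5)
J(f) = 10 (J(f) = 2*5 = 10)
I = -100
J(-5)*(I + (-12 - 1*(-57))) = 10*(-100 + (-12 - 1*(-57))) = 10*(-100 + (-12 + 57)) = 10*(-100 + 45) = 10*(-55) = -550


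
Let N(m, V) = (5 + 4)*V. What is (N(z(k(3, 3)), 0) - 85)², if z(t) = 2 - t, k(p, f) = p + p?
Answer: 7225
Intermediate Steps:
k(p, f) = 2*p
N(m, V) = 9*V
(N(z(k(3, 3)), 0) - 85)² = (9*0 - 85)² = (0 - 85)² = (-85)² = 7225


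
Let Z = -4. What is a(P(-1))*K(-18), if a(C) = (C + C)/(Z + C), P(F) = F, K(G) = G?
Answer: -36/5 ≈ -7.2000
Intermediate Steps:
a(C) = 2*C/(-4 + C) (a(C) = (C + C)/(-4 + C) = (2*C)/(-4 + C) = 2*C/(-4 + C))
a(P(-1))*K(-18) = (2*(-1)/(-4 - 1))*(-18) = (2*(-1)/(-5))*(-18) = (2*(-1)*(-⅕))*(-18) = (⅖)*(-18) = -36/5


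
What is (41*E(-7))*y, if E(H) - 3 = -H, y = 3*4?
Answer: 4920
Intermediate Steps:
y = 12
E(H) = 3 - H
(41*E(-7))*y = (41*(3 - 1*(-7)))*12 = (41*(3 + 7))*12 = (41*10)*12 = 410*12 = 4920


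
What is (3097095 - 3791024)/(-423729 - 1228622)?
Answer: 693929/1652351 ≈ 0.41996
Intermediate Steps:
(3097095 - 3791024)/(-423729 - 1228622) = -693929/(-1652351) = -693929*(-1/1652351) = 693929/1652351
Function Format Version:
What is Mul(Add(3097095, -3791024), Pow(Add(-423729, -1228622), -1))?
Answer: Rational(693929, 1652351) ≈ 0.41996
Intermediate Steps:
Mul(Add(3097095, -3791024), Pow(Add(-423729, -1228622), -1)) = Mul(-693929, Pow(-1652351, -1)) = Mul(-693929, Rational(-1, 1652351)) = Rational(693929, 1652351)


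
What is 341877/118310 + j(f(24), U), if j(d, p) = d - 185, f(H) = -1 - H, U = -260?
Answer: -24503223/118310 ≈ -207.11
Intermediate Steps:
j(d, p) = -185 + d
341877/118310 + j(f(24), U) = 341877/118310 + (-185 + (-1 - 1*24)) = 341877*(1/118310) + (-185 + (-1 - 24)) = 341877/118310 + (-185 - 25) = 341877/118310 - 210 = -24503223/118310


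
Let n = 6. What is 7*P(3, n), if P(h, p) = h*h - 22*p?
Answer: -861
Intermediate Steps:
P(h, p) = h**2 - 22*p
7*P(3, n) = 7*(3**2 - 22*6) = 7*(9 - 132) = 7*(-123) = -861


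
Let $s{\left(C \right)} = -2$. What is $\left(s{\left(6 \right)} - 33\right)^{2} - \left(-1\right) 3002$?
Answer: $4227$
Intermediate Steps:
$\left(s{\left(6 \right)} - 33\right)^{2} - \left(-1\right) 3002 = \left(-2 - 33\right)^{2} - \left(-1\right) 3002 = \left(-35\right)^{2} - -3002 = 1225 + 3002 = 4227$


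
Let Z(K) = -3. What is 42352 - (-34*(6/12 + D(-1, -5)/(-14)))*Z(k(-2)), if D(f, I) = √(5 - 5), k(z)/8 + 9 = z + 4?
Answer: 42301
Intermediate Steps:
k(z) = -40 + 8*z (k(z) = -72 + 8*(z + 4) = -72 + 8*(4 + z) = -72 + (32 + 8*z) = -40 + 8*z)
D(f, I) = 0 (D(f, I) = √0 = 0)
42352 - (-34*(6/12 + D(-1, -5)/(-14)))*Z(k(-2)) = 42352 - (-34*(6/12 + 0/(-14)))*(-3) = 42352 - (-34*(6*(1/12) + 0*(-1/14)))*(-3) = 42352 - (-34*(½ + 0))*(-3) = 42352 - (-34*½)*(-3) = 42352 - (-17)*(-3) = 42352 - 1*51 = 42352 - 51 = 42301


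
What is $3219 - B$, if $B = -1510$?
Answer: $4729$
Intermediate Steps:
$3219 - B = 3219 - -1510 = 3219 + 1510 = 4729$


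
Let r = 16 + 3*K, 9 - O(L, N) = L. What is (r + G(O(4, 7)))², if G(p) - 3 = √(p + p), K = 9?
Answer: (46 + √10)² ≈ 2416.9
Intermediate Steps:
O(L, N) = 9 - L
G(p) = 3 + √2*√p (G(p) = 3 + √(p + p) = 3 + √(2*p) = 3 + √2*√p)
r = 43 (r = 16 + 3*9 = 16 + 27 = 43)
(r + G(O(4, 7)))² = (43 + (3 + √2*√(9 - 1*4)))² = (43 + (3 + √2*√(9 - 4)))² = (43 + (3 + √2*√5))² = (43 + (3 + √10))² = (46 + √10)²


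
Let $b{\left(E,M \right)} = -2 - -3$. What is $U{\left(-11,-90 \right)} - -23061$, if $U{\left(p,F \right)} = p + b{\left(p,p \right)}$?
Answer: $23051$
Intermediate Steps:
$b{\left(E,M \right)} = 1$ ($b{\left(E,M \right)} = -2 + 3 = 1$)
$U{\left(p,F \right)} = 1 + p$ ($U{\left(p,F \right)} = p + 1 = 1 + p$)
$U{\left(-11,-90 \right)} - -23061 = \left(1 - 11\right) - -23061 = -10 + 23061 = 23051$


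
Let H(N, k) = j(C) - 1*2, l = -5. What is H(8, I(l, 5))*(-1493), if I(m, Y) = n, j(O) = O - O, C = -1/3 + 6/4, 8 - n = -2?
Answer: 2986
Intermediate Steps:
n = 10 (n = 8 - 1*(-2) = 8 + 2 = 10)
C = 7/6 (C = -1*⅓ + 6*(¼) = -⅓ + 3/2 = 7/6 ≈ 1.1667)
j(O) = 0
I(m, Y) = 10
H(N, k) = -2 (H(N, k) = 0 - 1*2 = 0 - 2 = -2)
H(8, I(l, 5))*(-1493) = -2*(-1493) = 2986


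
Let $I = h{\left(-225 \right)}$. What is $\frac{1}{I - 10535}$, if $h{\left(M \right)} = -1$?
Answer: $- \frac{1}{10536} \approx -9.4913 \cdot 10^{-5}$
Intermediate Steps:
$I = -1$
$\frac{1}{I - 10535} = \frac{1}{-1 - 10535} = \frac{1}{-10536} = - \frac{1}{10536}$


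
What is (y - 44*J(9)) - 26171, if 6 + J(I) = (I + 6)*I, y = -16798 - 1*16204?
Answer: -64849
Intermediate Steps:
y = -33002 (y = -16798 - 16204 = -33002)
J(I) = -6 + I*(6 + I) (J(I) = -6 + (I + 6)*I = -6 + (6 + I)*I = -6 + I*(6 + I))
(y - 44*J(9)) - 26171 = (-33002 - 44*(-6 + 9² + 6*9)) - 26171 = (-33002 - 44*(-6 + 81 + 54)) - 26171 = (-33002 - 44*129) - 26171 = (-33002 - 5676) - 26171 = -38678 - 26171 = -64849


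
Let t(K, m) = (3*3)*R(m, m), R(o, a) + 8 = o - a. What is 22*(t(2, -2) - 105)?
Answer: -3894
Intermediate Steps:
R(o, a) = -8 + o - a (R(o, a) = -8 + (o - a) = -8 + o - a)
t(K, m) = -72 (t(K, m) = (3*3)*(-8 + m - m) = 9*(-8) = -72)
22*(t(2, -2) - 105) = 22*(-72 - 105) = 22*(-177) = -3894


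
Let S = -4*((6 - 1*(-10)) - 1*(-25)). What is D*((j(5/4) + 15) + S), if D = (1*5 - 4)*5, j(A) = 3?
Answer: -730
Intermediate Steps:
D = 5 (D = (5 - 4)*5 = 1*5 = 5)
S = -164 (S = -4*((6 + 10) + 25) = -4*(16 + 25) = -4*41 = -164)
D*((j(5/4) + 15) + S) = 5*((3 + 15) - 164) = 5*(18 - 164) = 5*(-146) = -730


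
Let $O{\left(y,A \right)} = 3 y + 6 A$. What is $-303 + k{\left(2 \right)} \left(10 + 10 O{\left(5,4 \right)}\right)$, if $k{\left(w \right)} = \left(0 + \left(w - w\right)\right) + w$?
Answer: $497$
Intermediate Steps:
$k{\left(w \right)} = w$ ($k{\left(w \right)} = \left(0 + 0\right) + w = 0 + w = w$)
$-303 + k{\left(2 \right)} \left(10 + 10 O{\left(5,4 \right)}\right) = -303 + 2 \left(10 + 10 \left(3 \cdot 5 + 6 \cdot 4\right)\right) = -303 + 2 \left(10 + 10 \left(15 + 24\right)\right) = -303 + 2 \left(10 + 10 \cdot 39\right) = -303 + 2 \left(10 + 390\right) = -303 + 2 \cdot 400 = -303 + 800 = 497$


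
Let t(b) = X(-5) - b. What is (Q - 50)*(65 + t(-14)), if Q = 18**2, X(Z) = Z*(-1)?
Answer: 23016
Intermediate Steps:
X(Z) = -Z
Q = 324
t(b) = 5 - b (t(b) = -1*(-5) - b = 5 - b)
(Q - 50)*(65 + t(-14)) = (324 - 50)*(65 + (5 - 1*(-14))) = 274*(65 + (5 + 14)) = 274*(65 + 19) = 274*84 = 23016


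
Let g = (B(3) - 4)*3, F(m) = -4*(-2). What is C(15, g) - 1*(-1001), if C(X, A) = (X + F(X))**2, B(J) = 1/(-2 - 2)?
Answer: 1530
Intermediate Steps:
B(J) = -1/4 (B(J) = 1/(-4) = -1/4)
F(m) = 8
g = -51/4 (g = (-1/4 - 4)*3 = -17/4*3 = -51/4 ≈ -12.750)
C(X, A) = (8 + X)**2 (C(X, A) = (X + 8)**2 = (8 + X)**2)
C(15, g) - 1*(-1001) = (8 + 15)**2 - 1*(-1001) = 23**2 + 1001 = 529 + 1001 = 1530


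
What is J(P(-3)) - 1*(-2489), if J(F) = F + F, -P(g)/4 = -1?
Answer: 2497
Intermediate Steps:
P(g) = 4 (P(g) = -4*(-1) = 4)
J(F) = 2*F
J(P(-3)) - 1*(-2489) = 2*4 - 1*(-2489) = 8 + 2489 = 2497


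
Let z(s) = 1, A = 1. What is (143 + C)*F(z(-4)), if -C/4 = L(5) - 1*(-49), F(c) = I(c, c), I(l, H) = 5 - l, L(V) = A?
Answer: -228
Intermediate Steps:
L(V) = 1
F(c) = 5 - c
C = -200 (C = -4*(1 - 1*(-49)) = -4*(1 + 49) = -4*50 = -200)
(143 + C)*F(z(-4)) = (143 - 200)*(5 - 1*1) = -57*(5 - 1) = -57*4 = -228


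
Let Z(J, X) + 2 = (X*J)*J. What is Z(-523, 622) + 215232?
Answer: 170350268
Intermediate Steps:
Z(J, X) = -2 + X*J² (Z(J, X) = -2 + (X*J)*J = -2 + (J*X)*J = -2 + X*J²)
Z(-523, 622) + 215232 = (-2 + 622*(-523)²) + 215232 = (-2 + 622*273529) + 215232 = (-2 + 170135038) + 215232 = 170135036 + 215232 = 170350268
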